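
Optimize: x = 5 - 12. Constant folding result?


5 - 12 = -7 at compile time
Optimized: x = -7


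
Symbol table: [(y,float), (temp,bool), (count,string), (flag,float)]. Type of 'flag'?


Lookup 'flag' → type float


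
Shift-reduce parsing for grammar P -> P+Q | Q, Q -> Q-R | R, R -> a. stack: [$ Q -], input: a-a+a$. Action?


no handle; shift 'a'
Action: shift


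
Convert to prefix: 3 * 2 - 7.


left-to-right (same/higher precedence on left): tree is (- (* 3 2) 7)
Prefix: - * 3 2 7


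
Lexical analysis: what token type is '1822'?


Pattern: digits only
Type: INTEGER_LITERAL


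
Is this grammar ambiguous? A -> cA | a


right-linear, alternatives start with distinct terminals 'c' vs 'a': unique leftmost derivation
Unambiguous


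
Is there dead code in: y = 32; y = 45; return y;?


first assignment to y is overwritten before any read
Dead: 'y = 32'


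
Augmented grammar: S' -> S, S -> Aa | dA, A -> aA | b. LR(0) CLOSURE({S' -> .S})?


Start: S' -> .S
For each item with dot before a nonterminal B, add B -> .γ for every B-production
Closure: [S' -> .S, S -> .Aa, S -> .dA, A -> .aA, A -> .b]


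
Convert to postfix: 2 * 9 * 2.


Left to right (same or higher precedence on left)
Postfix: 2 9 * 2 *


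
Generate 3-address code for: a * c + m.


Break into single-operator statements:
t1 = a * c
t2 = t1 + m


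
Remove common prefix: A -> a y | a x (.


Common prefix: 'a'
Factored: A -> a A', A' -> y | x (


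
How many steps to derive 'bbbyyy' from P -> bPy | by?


Derivation: P => bPy => bbPyy => bbbyyy
Steps: 3


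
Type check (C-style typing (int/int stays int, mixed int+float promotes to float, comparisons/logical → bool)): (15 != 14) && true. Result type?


Operand types: bool && bool
Rule: logical operators take bool operands and yield bool
Result type: bool


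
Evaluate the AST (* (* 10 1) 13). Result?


Evaluate inner: (* 10 1) = 10
Evaluate root: (* 10 13) = 130
Result: 130


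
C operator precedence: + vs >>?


'+' is additive (level 9); '>>' is shift (level 8)
Higher level binds tighter
'+' has higher precedence than '>>'


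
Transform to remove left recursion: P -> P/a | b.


Left-recursive alternatives: P/a; non-recursive: b
Introduce P': P -> bP', P' -> /aP' | ε


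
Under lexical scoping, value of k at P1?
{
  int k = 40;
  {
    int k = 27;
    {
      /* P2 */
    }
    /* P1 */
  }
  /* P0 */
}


k declared in the same block as P1
k = 27


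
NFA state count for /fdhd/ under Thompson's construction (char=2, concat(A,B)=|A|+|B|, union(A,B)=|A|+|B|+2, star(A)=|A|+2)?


Syntax tree has 4 char leaf(s), 0 union(s), 0 star(s)
chars contribute 4×2 = 8; each union adds +2; each star adds +2
Total: 8 + 0 + 0 = 8 states


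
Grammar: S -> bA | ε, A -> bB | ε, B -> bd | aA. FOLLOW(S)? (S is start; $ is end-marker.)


$ ∈ FOLLOW(S). For each A -> αBβ: add FIRST(β)\{ε} to FOLLOW(B); if β nullable, add FOLLOW(A).
FOLLOW(S) = {$}


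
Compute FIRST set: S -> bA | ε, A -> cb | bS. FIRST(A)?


Per alternative of A: FIRST(cb) = {c}; FIRST(bS) = {b}
FIRST(A) = {b, c}


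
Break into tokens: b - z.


Scan left to right, longest-match per lexeme
Tokens: ID(b), OP(-), ID(z)


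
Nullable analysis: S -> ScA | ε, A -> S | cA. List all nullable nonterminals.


A nonterminal is nullable iff some alternative derives ε (directly, or every symbol in it is nullable)
Nullable: {A, S}


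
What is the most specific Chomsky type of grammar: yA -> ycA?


LHS has context (more than one symbol) and |LHS| ≤ |RHS|
Classification: Type 1 (Context-Sensitive)


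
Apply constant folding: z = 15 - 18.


15 - 18 = -3 at compile time
Optimized: z = -3


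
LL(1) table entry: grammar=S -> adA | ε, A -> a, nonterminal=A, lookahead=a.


For [A, a]: 'a' ∈ FIRST(a)
Entry: A -> a


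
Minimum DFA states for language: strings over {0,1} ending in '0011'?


Track the longest suffix of input matching a prefix of '0011': 5 classes (prefixes of length 0..4)
Minimal DFA: 5 states


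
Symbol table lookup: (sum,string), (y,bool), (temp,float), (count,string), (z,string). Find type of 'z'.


Lookup 'z' → type string


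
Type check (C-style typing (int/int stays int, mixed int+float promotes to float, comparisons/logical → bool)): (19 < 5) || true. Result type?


Operand types: bool || bool
Rule: logical operators take bool operands and yield bool
Result type: bool


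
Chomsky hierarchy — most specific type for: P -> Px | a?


Left-linear: every RHS is a terminal or one nonterminal followed by a terminal
Classification: Type 3 (Regular)


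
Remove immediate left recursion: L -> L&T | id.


Left-recursive alternatives: L&T; non-recursive: id
Introduce L': L -> idL', L' -> &TL' | ε


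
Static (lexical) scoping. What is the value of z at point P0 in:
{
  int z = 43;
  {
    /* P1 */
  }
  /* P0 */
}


z declared in the same block as P0
z = 43


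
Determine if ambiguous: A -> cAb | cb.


balanced c^n…b^n: each string has a unique parse
Unambiguous


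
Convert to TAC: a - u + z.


Break into single-operator statements:
t1 = a - u
t2 = t1 + z


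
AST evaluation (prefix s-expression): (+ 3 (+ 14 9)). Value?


Evaluate inner: (+ 14 9) = 23
Evaluate root: (+ 3 23) = 26
Result: 26


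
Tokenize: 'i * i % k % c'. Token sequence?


Scan left to right, longest-match per lexeme
Tokens: ID(i), OP(*), ID(i), OP(%), ID(k), OP(%), ID(c)


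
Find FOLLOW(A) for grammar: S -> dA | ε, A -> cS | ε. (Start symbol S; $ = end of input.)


$ ∈ FOLLOW(S). For each A -> αBβ: add FIRST(β)\{ε} to FOLLOW(B); if β nullable, add FOLLOW(A).
FOLLOW(A) = {$}


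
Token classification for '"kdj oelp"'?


Pattern: double-quoted sequence
Type: STRING_LITERAL


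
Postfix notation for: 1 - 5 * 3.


* has higher precedence, evaluate 5*3 first
Postfix: 1 5 3 * -


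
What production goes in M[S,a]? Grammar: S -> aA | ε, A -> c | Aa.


For [S, a]: 'a' ∈ FIRST(aA)
Entry: S -> aA


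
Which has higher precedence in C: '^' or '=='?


'==' is equality (level 6); '^' is bitwise XOR (level 4)
Higher level binds tighter
'==' has higher precedence than '^'


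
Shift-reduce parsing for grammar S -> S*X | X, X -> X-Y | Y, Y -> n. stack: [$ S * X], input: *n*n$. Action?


handle 'S*X' on top; lookahead ∈ FOLLOW(S) = {*, $}
Action: reduce (S -> S*X)


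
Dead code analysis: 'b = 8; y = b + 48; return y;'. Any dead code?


b is read by y's definition; y is returned
No dead code


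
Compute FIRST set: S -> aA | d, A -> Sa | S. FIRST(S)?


Per alternative of S: FIRST(aA) = {a}; FIRST(d) = {d}
FIRST(S) = {a, d}


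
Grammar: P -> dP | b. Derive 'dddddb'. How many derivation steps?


Derivation: P => dP => ddP => dddP => ddddP => dddddP => dddddb
Steps: 6


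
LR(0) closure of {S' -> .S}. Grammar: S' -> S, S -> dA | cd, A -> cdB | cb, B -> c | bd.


Start: S' -> .S
For each item with dot before a nonterminal B, add B -> .γ for every B-production
Closure: [S' -> .S, S -> .dA, S -> .cd]


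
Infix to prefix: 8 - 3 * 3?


'*' binds tighter: tree is (- 8 (* 3 3))
Prefix: - 8 * 3 3


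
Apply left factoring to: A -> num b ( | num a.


Common prefix: 'num'
Factored: A -> num A', A' -> b ( | a


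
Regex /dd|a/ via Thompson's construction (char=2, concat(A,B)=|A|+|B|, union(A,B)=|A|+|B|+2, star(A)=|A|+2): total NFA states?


Syntax tree has 3 char leaf(s), 1 union(s), 0 star(s)
chars contribute 3×2 = 6; each union adds +2; each star adds +2
Total: 6 + 2 + 0 = 8 states


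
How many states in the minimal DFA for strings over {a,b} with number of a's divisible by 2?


Track (count of a) mod 2: states 0..1, accept at 0
Minimal DFA: 2 states


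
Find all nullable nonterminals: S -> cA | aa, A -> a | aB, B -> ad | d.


A nonterminal is nullable iff some alternative derives ε (directly, or every symbol in it is nullable)
Nullable: {}


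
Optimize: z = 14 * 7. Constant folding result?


14 * 7 = 98 at compile time
Optimized: z = 98


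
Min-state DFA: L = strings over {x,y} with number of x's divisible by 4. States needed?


Track (count of x) mod 4: states 0..3, accept at 0
Minimal DFA: 4 states


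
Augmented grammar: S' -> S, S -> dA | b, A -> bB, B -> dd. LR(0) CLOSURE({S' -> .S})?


Start: S' -> .S
For each item with dot before a nonterminal B, add B -> .γ for every B-production
Closure: [S' -> .S, S -> .dA, S -> .b]


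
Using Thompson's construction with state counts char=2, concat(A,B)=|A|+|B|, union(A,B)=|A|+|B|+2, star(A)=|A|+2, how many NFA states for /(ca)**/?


Syntax tree has 2 char leaf(s), 0 union(s), 2 star(s)
chars contribute 2×2 = 4; each union adds +2; each star adds +2
Total: 4 + 0 + 4 = 8 states


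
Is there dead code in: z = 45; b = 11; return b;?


z is assigned but never read
Dead: 'z = 45'


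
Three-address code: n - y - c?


Break into single-operator statements:
t1 = n - y
t2 = t1 - c


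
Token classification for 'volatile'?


Pattern: reserved word
Type: KEYWORD


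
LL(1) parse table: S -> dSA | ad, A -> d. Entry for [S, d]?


For [S, d]: 'd' ∈ FIRST(dSA)
Entry: S -> dSA


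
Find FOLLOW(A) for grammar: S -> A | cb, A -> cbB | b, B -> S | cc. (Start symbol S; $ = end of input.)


$ ∈ FOLLOW(S). For each A -> αBβ: add FIRST(β)\{ε} to FOLLOW(B); if β nullable, add FOLLOW(A).
FOLLOW(A) = {$}


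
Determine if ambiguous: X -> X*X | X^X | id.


'id*id^id' has two parse trees (no precedence encoded between * and ^)
Ambiguous


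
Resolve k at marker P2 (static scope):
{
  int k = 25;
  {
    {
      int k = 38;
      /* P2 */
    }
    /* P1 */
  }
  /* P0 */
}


k declared in the same block as P2
k = 38


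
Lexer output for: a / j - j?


Scan left to right, longest-match per lexeme
Tokens: ID(a), OP(/), ID(j), OP(-), ID(j)


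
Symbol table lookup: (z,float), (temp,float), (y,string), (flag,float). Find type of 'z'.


Lookup 'z' → type float


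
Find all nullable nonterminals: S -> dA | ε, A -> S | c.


A nonterminal is nullable iff some alternative derives ε (directly, or every symbol in it is nullable)
Nullable: {A, S}


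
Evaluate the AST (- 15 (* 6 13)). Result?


Evaluate inner: (* 6 13) = 78
Evaluate root: (- 15 78) = -63
Result: -63


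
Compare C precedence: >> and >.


'>>' is shift (level 8); '>' is relational (level 7)
Higher level binds tighter
'>>' has higher precedence than '>'


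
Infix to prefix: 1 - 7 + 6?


left-to-right (same/higher precedence on left): tree is (+ (- 1 7) 6)
Prefix: + - 1 7 6


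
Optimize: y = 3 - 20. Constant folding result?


3 - 20 = -17 at compile time
Optimized: y = -17


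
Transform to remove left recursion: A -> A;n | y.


Left-recursive alternatives: A;n; non-recursive: y
Introduce A': A -> yA', A' -> ;nA' | ε


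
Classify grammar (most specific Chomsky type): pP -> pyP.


LHS has context (more than one symbol) and |LHS| ≤ |RHS|
Classification: Type 1 (Context-Sensitive)


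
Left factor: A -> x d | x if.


Common prefix: 'x'
Factored: A -> x A', A' -> d | if


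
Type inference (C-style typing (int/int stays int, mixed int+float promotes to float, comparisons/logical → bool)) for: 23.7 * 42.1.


Operand types: float * float
Rule: mixed int/float promotes to float; int/int stays int
Result type: float


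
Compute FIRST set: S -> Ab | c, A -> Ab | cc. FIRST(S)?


Per alternative of S: FIRST(Ab) = {c}; FIRST(c) = {c}
FIRST(S) = {c}


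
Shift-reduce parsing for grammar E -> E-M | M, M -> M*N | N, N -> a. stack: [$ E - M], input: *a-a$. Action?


'*' can extend M; shift to build M -> M*N
Action: shift


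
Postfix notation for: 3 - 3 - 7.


Left to right (same or higher precedence on left)
Postfix: 3 3 - 7 -


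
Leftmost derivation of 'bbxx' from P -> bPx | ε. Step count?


Derivation: P => bPx => bbPxx => bbxx
Steps: 3


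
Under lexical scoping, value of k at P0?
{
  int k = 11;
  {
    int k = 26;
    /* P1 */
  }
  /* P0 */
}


k declared in the same block as P0
k = 11


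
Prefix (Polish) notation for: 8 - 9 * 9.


'*' binds tighter: tree is (- 8 (* 9 9))
Prefix: - 8 * 9 9


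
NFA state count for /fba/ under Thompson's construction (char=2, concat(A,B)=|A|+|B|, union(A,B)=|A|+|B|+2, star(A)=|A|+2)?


Syntax tree has 3 char leaf(s), 0 union(s), 0 star(s)
chars contribute 3×2 = 6; each union adds +2; each star adds +2
Total: 6 + 0 + 0 = 6 states


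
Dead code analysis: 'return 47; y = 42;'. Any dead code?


statement follows a return and is unreachable
Dead: 'y = 42'


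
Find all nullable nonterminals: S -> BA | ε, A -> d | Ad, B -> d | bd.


A nonterminal is nullable iff some alternative derives ε (directly, or every symbol in it is nullable)
Nullable: {S}


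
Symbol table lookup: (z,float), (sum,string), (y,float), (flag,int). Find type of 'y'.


Lookup 'y' → type float


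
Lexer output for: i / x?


Scan left to right, longest-match per lexeme
Tokens: ID(i), OP(/), ID(x)


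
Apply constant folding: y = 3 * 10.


3 * 10 = 30 at compile time
Optimized: y = 30


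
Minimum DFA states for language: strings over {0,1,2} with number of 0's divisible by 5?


Track (count of 0) mod 5: states 0..4, accept at 0
Minimal DFA: 5 states


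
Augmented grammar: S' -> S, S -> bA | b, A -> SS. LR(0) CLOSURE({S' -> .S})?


Start: S' -> .S
For each item with dot before a nonterminal B, add B -> .γ for every B-production
Closure: [S' -> .S, S -> .bA, S -> .b]


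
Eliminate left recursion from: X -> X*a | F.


Left-recursive alternatives: X*a; non-recursive: F
Introduce X': X -> FX', X' -> *aX' | ε


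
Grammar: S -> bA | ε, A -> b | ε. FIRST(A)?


Per alternative of A: FIRST(b) = {b}; FIRST(ε) = {ε}
FIRST(A) = {b, ε}


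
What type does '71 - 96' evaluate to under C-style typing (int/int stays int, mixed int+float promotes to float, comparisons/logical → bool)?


Operand types: int - int
Rule: mixed int/float promotes to float; int/int stays int
Result type: int


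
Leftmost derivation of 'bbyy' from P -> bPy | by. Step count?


Derivation: P => bPy => bbyy
Steps: 2


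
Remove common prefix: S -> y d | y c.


Common prefix: 'y'
Factored: S -> y S', S' -> d | c


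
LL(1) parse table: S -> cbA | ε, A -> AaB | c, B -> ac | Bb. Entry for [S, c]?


For [S, c]: 'c' ∈ FIRST(cbA)
Entry: S -> cbA


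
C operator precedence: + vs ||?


'+' is additive (level 9); '||' is logical OR (level 1)
Higher level binds tighter
'+' has higher precedence than '||'


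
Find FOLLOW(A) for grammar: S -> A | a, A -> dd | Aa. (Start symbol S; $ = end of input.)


$ ∈ FOLLOW(S). For each A -> αBβ: add FIRST(β)\{ε} to FOLLOW(B); if β nullable, add FOLLOW(A).
FOLLOW(A) = {$, a}


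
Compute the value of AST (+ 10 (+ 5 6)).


Evaluate inner: (+ 5 6) = 11
Evaluate root: (+ 10 11) = 21
Result: 21


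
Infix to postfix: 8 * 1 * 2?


Left to right (same or higher precedence on left)
Postfix: 8 1 * 2 *


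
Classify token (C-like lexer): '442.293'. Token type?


Pattern: digits with a decimal point
Type: FLOAT_LITERAL


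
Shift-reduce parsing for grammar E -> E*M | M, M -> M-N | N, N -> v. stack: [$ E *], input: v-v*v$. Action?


no handle ('E*' is not any RHS); shift 'v'
Action: shift


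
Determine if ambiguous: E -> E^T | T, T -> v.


precedence layered via separate nonterminal T: deterministic
Unambiguous


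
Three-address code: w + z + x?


Break into single-operator statements:
t1 = w + z
t2 = t1 + x


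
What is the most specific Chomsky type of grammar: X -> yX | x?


Right-linear: every RHS is a terminal or a terminal followed by one nonterminal
Classification: Type 3 (Regular)


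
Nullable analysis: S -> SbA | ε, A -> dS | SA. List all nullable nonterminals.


A nonterminal is nullable iff some alternative derives ε (directly, or every symbol in it is nullable)
Nullable: {S}


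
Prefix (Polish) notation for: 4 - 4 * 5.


'*' binds tighter: tree is (- 4 (* 4 5))
Prefix: - 4 * 4 5


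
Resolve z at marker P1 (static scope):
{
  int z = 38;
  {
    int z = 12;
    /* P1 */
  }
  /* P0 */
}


z declared in the same block as P1
z = 12


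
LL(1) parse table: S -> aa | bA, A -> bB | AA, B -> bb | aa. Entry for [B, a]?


For [B, a]: 'a' ∈ FIRST(aa)
Entry: B -> aa


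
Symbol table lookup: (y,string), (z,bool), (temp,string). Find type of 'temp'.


Lookup 'temp' → type string


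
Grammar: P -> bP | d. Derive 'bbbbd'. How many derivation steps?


Derivation: P => bP => bbP => bbbP => bbbbP => bbbbd
Steps: 5


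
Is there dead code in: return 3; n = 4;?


statement follows a return and is unreachable
Dead: 'n = 4'


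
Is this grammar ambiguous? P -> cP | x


right-linear, alternatives start with distinct terminals 'c' vs 'x': unique leftmost derivation
Unambiguous


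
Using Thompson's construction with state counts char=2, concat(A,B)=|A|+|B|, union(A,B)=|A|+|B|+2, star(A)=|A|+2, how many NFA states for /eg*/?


Syntax tree has 2 char leaf(s), 0 union(s), 1 star(s)
chars contribute 2×2 = 4; each union adds +2; each star adds +2
Total: 4 + 0 + 2 = 6 states


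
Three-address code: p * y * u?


Break into single-operator statements:
t1 = p * y
t2 = t1 * u


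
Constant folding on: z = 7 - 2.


7 - 2 = 5 at compile time
Optimized: z = 5


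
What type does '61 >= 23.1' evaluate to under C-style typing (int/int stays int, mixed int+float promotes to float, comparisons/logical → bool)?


Operand types: int >= float
Rule: comparison yields bool
Result type: bool


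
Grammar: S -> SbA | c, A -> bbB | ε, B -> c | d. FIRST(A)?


Per alternative of A: FIRST(bbB) = {b}; FIRST(ε) = {ε}
FIRST(A) = {b, ε}


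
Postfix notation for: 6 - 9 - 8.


Left to right (same or higher precedence on left)
Postfix: 6 9 - 8 -


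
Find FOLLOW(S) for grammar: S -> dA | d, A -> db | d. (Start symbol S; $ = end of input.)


$ ∈ FOLLOW(S). For each A -> αBβ: add FIRST(β)\{ε} to FOLLOW(B); if β nullable, add FOLLOW(A).
FOLLOW(S) = {$}


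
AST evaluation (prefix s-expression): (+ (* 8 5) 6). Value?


Evaluate inner: (* 8 5) = 40
Evaluate root: (+ 40 6) = 46
Result: 46


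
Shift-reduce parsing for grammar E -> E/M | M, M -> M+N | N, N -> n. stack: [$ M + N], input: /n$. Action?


handle 'M+N' on top
Action: reduce (M -> M+N)


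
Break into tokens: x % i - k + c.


Scan left to right, longest-match per lexeme
Tokens: ID(x), OP(%), ID(i), OP(-), ID(k), OP(+), ID(c)


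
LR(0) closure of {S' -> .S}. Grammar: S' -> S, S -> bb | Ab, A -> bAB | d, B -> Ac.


Start: S' -> .S
For each item with dot before a nonterminal B, add B -> .γ for every B-production
Closure: [S' -> .S, S -> .bb, S -> .Ab, A -> .bAB, A -> .d]


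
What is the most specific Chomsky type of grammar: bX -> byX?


LHS has context (more than one symbol) and |LHS| ≤ |RHS|
Classification: Type 1 (Context-Sensitive)


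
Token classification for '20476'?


Pattern: digits only
Type: INTEGER_LITERAL


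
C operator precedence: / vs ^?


'/' is multiplicative (level 10); '^' is bitwise XOR (level 4)
Higher level binds tighter
'/' has higher precedence than '^'


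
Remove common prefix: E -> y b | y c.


Common prefix: 'y'
Factored: E -> y E', E' -> b | c


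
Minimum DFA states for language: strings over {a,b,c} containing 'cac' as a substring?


KMP-style automaton: 3 progress states + 1 absorbing accept = 4
Minimal DFA: 4 states


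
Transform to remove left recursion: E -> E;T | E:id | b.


Left-recursive alternatives: E;T, E:id; non-recursive: b
Introduce E': E -> bE', E' -> ;TE' | :idE' | ε


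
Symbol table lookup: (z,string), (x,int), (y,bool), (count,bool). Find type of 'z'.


Lookup 'z' → type string


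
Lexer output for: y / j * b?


Scan left to right, longest-match per lexeme
Tokens: ID(y), OP(/), ID(j), OP(*), ID(b)


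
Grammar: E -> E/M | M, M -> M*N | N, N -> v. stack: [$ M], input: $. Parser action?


lookahead ∉ {*} so M won't extend; reduce E -> M
Action: reduce (E -> M)


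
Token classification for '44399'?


Pattern: digits only
Type: INTEGER_LITERAL


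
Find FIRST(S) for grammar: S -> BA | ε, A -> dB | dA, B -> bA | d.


Per alternative of S: FIRST(BA) = {b, d}; FIRST(ε) = {ε}
FIRST(S) = {b, d, ε}


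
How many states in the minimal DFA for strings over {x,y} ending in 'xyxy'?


Track the longest suffix of input matching a prefix of 'xyxy': 5 classes (prefixes of length 0..4)
Minimal DFA: 5 states


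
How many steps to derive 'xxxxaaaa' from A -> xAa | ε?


Derivation: A => xAa => xxAaa => xxxAaaa => xxxxAaaaa => xxxxaaaa
Steps: 5


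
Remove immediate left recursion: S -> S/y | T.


Left-recursive alternatives: S/y; non-recursive: T
Introduce S': S -> TS', S' -> /yS' | ε


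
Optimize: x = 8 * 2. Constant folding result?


8 * 2 = 16 at compile time
Optimized: x = 16


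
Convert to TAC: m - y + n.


Break into single-operator statements:
t1 = m - y
t2 = t1 + n


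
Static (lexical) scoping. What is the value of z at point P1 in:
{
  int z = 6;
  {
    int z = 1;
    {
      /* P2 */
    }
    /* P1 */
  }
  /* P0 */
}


z declared in the same block as P1
z = 1


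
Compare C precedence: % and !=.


'%' is multiplicative (level 10); '!=' is equality (level 6)
Higher level binds tighter
'%' has higher precedence than '!='


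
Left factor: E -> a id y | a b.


Common prefix: 'a'
Factored: E -> a E', E' -> id y | b


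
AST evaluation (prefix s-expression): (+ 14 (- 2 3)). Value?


Evaluate inner: (- 2 3) = -1
Evaluate root: (+ 14 -1) = 13
Result: 13


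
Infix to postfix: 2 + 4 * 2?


* has higher precedence, evaluate 4*2 first
Postfix: 2 4 2 * +


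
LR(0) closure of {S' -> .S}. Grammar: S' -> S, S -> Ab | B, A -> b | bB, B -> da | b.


Start: S' -> .S
For each item with dot before a nonterminal B, add B -> .γ for every B-production
Closure: [S' -> .S, S -> .Ab, S -> .B, A -> .b, A -> .bB, B -> .da, B -> .b]


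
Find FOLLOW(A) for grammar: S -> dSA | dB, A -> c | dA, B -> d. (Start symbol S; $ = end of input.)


$ ∈ FOLLOW(S). For each A -> αBβ: add FIRST(β)\{ε} to FOLLOW(B); if β nullable, add FOLLOW(A).
FOLLOW(A) = {$, c, d}


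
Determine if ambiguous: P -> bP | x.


right-linear, alternatives start with distinct terminals 'b' vs 'x': unique leftmost derivation
Unambiguous


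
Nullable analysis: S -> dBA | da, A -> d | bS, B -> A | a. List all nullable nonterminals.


A nonterminal is nullable iff some alternative derives ε (directly, or every symbol in it is nullable)
Nullable: {}


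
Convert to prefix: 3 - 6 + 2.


left-to-right (same/higher precedence on left): tree is (+ (- 3 6) 2)
Prefix: + - 3 6 2


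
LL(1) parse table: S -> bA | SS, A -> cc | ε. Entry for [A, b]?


For [A, b]: ε is nullable and 'b' ∈ FOLLOW(A)
Entry: A -> ε


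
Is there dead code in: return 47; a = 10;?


statement follows a return and is unreachable
Dead: 'a = 10'


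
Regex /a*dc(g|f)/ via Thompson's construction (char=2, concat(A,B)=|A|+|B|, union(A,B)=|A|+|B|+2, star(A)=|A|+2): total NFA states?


Syntax tree has 5 char leaf(s), 1 union(s), 1 star(s)
chars contribute 5×2 = 10; each union adds +2; each star adds +2
Total: 10 + 2 + 2 = 14 states


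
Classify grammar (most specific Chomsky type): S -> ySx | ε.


Single nonterminal LHS, but y^n x^n is not regular
Classification: Type 2 (Context-Free)


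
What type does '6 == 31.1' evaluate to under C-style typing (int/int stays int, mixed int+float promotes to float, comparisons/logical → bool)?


Operand types: int == float
Rule: comparison yields bool
Result type: bool


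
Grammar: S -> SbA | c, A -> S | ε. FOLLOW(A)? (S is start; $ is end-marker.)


$ ∈ FOLLOW(S). For each A -> αBβ: add FIRST(β)\{ε} to FOLLOW(B); if β nullable, add FOLLOW(A).
FOLLOW(A) = {$, b}


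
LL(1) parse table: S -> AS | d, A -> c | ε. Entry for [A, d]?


For [A, d]: ε is nullable and 'd' ∈ FOLLOW(A)
Entry: A -> ε


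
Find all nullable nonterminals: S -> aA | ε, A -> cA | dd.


A nonterminal is nullable iff some alternative derives ε (directly, or every symbol in it is nullable)
Nullable: {S}


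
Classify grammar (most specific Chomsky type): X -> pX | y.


Right-linear: every RHS is a terminal or a terminal followed by one nonterminal
Classification: Type 3 (Regular)


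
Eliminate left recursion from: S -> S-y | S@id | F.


Left-recursive alternatives: S-y, S@id; non-recursive: F
Introduce S': S -> FS', S' -> -yS' | @idS' | ε


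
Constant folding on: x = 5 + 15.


5 + 15 = 20 at compile time
Optimized: x = 20


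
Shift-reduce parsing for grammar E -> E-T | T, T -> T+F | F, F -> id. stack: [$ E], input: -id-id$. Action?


shift '-' to continue E -> E-T
Action: shift


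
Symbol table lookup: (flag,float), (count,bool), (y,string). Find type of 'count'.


Lookup 'count' → type bool


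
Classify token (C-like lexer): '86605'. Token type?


Pattern: digits only
Type: INTEGER_LITERAL


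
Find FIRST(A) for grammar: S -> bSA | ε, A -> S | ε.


Per alternative of A: FIRST(S) = {b, ε}; FIRST(ε) = {ε}
FIRST(A) = {b, ε}


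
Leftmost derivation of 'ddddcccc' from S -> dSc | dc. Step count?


Derivation: S => dSc => ddScc => dddSccc => ddddcccc
Steps: 4


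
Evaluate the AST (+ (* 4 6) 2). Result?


Evaluate inner: (* 4 6) = 24
Evaluate root: (+ 24 2) = 26
Result: 26


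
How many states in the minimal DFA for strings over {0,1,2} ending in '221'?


Track the longest suffix of input matching a prefix of '221': 4 classes (prefixes of length 0..3)
Minimal DFA: 4 states


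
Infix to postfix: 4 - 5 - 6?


Left to right (same or higher precedence on left)
Postfix: 4 5 - 6 -


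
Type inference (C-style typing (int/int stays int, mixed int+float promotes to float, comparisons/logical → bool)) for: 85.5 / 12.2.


Operand types: float / float
Rule: mixed int/float promotes to float; int/int stays int
Result type: float


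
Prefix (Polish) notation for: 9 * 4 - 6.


left-to-right (same/higher precedence on left): tree is (- (* 9 4) 6)
Prefix: - * 9 4 6


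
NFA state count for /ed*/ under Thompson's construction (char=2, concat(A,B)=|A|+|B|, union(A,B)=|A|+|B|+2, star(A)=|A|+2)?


Syntax tree has 2 char leaf(s), 0 union(s), 1 star(s)
chars contribute 2×2 = 4; each union adds +2; each star adds +2
Total: 4 + 0 + 2 = 6 states


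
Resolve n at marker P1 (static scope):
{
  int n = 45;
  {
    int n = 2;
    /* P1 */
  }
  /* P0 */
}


n declared in the same block as P1
n = 2


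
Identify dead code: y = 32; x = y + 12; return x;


y is read by x's definition; x is returned
No dead code


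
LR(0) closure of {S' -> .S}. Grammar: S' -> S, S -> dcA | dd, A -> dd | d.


Start: S' -> .S
For each item with dot before a nonterminal B, add B -> .γ for every B-production
Closure: [S' -> .S, S -> .dcA, S -> .dd]


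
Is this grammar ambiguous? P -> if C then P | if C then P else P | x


dangling else: 'if C then if C then x else x' parses two ways
Ambiguous


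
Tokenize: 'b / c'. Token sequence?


Scan left to right, longest-match per lexeme
Tokens: ID(b), OP(/), ID(c)


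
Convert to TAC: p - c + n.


Break into single-operator statements:
t1 = p - c
t2 = t1 + n


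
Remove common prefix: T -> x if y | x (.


Common prefix: 'x'
Factored: T -> x T', T' -> if y | (


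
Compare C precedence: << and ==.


'<<' is shift (level 8); '==' is equality (level 6)
Higher level binds tighter
'<<' has higher precedence than '=='


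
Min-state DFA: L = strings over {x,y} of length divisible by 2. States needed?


Track length mod 2: states 0..1, accept at 0
Minimal DFA: 2 states


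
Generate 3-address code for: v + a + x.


Break into single-operator statements:
t1 = v + a
t2 = t1 + x


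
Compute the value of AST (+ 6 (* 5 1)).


Evaluate inner: (* 5 1) = 5
Evaluate root: (+ 6 5) = 11
Result: 11


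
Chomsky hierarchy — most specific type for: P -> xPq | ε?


Single nonterminal LHS, but x^n q^n is not regular
Classification: Type 2 (Context-Free)


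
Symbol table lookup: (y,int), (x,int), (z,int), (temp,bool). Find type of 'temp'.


Lookup 'temp' → type bool


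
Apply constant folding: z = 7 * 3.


7 * 3 = 21 at compile time
Optimized: z = 21


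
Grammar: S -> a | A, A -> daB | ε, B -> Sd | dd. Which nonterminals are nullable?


A nonterminal is nullable iff some alternative derives ε (directly, or every symbol in it is nullable)
Nullable: {A, S}


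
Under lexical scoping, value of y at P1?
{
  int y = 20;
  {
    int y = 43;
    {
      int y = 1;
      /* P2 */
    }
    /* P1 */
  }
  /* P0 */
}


y declared in the same block as P1
y = 43


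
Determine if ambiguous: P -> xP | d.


right-linear, alternatives start with distinct terminals 'x' vs 'd': unique leftmost derivation
Unambiguous


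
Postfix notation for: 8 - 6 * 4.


* has higher precedence, evaluate 6*4 first
Postfix: 8 6 4 * -


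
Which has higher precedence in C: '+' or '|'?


'+' is additive (level 9); '|' is bitwise OR (level 3)
Higher level binds tighter
'+' has higher precedence than '|'


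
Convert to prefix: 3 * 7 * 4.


left-to-right (same/higher precedence on left): tree is (* (* 3 7) 4)
Prefix: * * 3 7 4


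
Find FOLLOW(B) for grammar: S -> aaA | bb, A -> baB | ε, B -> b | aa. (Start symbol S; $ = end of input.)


$ ∈ FOLLOW(S). For each A -> αBβ: add FIRST(β)\{ε} to FOLLOW(B); if β nullable, add FOLLOW(A).
FOLLOW(B) = {$}


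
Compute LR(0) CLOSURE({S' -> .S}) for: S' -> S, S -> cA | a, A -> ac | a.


Start: S' -> .S
For each item with dot before a nonterminal B, add B -> .γ for every B-production
Closure: [S' -> .S, S -> .cA, S -> .a]


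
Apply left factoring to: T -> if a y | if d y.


Common prefix: 'if'
Factored: T -> if T', T' -> a y | d y


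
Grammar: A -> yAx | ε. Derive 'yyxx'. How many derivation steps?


Derivation: A => yAx => yyAxx => yyxx
Steps: 3


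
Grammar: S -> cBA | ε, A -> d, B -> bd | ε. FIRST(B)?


Per alternative of B: FIRST(bd) = {b}; FIRST(ε) = {ε}
FIRST(B) = {b, ε}


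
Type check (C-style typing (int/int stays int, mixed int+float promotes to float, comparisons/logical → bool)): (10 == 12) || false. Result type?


Operand types: bool || bool
Rule: logical operators take bool operands and yield bool
Result type: bool


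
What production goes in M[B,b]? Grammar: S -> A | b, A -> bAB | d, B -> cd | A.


For [B, b]: 'b' ∈ FIRST(A)
Entry: B -> A


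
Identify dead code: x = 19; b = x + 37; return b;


x is read by b's definition; b is returned
No dead code


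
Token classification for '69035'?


Pattern: digits only
Type: INTEGER_LITERAL


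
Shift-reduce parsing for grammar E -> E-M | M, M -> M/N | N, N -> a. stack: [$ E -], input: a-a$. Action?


no handle ('E-' is not any RHS); shift 'a'
Action: shift


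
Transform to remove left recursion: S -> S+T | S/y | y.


Left-recursive alternatives: S+T, S/y; non-recursive: y
Introduce S': S -> yS', S' -> +TS' | /yS' | ε


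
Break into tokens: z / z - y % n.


Scan left to right, longest-match per lexeme
Tokens: ID(z), OP(/), ID(z), OP(-), ID(y), OP(%), ID(n)


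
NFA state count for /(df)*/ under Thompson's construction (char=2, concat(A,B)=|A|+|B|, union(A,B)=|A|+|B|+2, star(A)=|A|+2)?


Syntax tree has 2 char leaf(s), 0 union(s), 1 star(s)
chars contribute 2×2 = 4; each union adds +2; each star adds +2
Total: 4 + 0 + 2 = 6 states


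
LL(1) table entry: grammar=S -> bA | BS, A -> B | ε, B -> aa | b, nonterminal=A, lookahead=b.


For [A, b]: 'b' ∈ FIRST(B)
Entry: A -> B


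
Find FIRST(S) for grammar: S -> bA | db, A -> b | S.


Per alternative of S: FIRST(bA) = {b}; FIRST(db) = {d}
FIRST(S) = {b, d}


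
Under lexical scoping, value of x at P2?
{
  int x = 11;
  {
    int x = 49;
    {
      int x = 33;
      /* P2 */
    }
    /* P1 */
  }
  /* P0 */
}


x declared in the same block as P2
x = 33


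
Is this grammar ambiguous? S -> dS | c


right-linear, alternatives start with distinct terminals 'd' vs 'c': unique leftmost derivation
Unambiguous


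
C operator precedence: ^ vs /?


'/' is multiplicative (level 10); '^' is bitwise XOR (level 4)
Higher level binds tighter
'/' has higher precedence than '^'


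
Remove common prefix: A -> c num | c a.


Common prefix: 'c'
Factored: A -> c A', A' -> num | a


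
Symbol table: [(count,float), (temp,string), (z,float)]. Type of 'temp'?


Lookup 'temp' → type string


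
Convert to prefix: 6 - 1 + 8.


left-to-right (same/higher precedence on left): tree is (+ (- 6 1) 8)
Prefix: + - 6 1 8


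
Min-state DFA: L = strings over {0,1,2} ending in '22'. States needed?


Track the longest suffix of input matching a prefix of '22': 3 classes (prefixes of length 0..2)
Minimal DFA: 3 states


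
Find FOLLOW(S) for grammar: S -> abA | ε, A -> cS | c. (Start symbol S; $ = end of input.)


$ ∈ FOLLOW(S). For each A -> αBβ: add FIRST(β)\{ε} to FOLLOW(B); if β nullable, add FOLLOW(A).
FOLLOW(S) = {$}


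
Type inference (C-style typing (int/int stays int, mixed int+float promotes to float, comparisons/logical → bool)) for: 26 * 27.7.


Operand types: int * float
Rule: mixed int/float promotes to float; int/int stays int
Result type: float


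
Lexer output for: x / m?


Scan left to right, longest-match per lexeme
Tokens: ID(x), OP(/), ID(m)


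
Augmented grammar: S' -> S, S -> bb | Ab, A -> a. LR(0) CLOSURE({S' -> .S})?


Start: S' -> .S
For each item with dot before a nonterminal B, add B -> .γ for every B-production
Closure: [S' -> .S, S -> .bb, S -> .Ab, A -> .a]


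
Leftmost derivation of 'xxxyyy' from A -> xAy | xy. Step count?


Derivation: A => xAy => xxAyy => xxxyyy
Steps: 3


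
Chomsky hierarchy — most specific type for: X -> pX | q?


Right-linear: every RHS is a terminal or a terminal followed by one nonterminal
Classification: Type 3 (Regular)


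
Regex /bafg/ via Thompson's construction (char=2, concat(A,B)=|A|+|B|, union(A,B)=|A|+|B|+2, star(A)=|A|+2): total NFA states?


Syntax tree has 4 char leaf(s), 0 union(s), 0 star(s)
chars contribute 4×2 = 8; each union adds +2; each star adds +2
Total: 8 + 0 + 0 = 8 states


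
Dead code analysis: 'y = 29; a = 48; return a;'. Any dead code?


y is assigned but never read
Dead: 'y = 29'


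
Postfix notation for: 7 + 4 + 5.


Left to right (same or higher precedence on left)
Postfix: 7 4 + 5 +


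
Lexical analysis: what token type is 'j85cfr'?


Pattern: letter/underscore followed by alphanumerics, not a keyword
Type: IDENTIFIER


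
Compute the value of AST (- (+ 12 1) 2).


Evaluate inner: (+ 12 1) = 13
Evaluate root: (- 13 2) = 11
Result: 11


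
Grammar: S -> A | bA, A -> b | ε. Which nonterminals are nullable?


A nonterminal is nullable iff some alternative derives ε (directly, or every symbol in it is nullable)
Nullable: {A, S}


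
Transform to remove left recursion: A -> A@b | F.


Left-recursive alternatives: A@b; non-recursive: F
Introduce A': A -> FA', A' -> @bA' | ε


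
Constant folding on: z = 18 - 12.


18 - 12 = 6 at compile time
Optimized: z = 6


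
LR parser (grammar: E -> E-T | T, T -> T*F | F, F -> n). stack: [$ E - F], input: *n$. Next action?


'F' (not preceded by T*) is the handle for T -> F
Action: reduce (T -> F)


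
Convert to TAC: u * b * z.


Break into single-operator statements:
t1 = u * b
t2 = t1 * z


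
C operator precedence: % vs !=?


'%' is multiplicative (level 10); '!=' is equality (level 6)
Higher level binds tighter
'%' has higher precedence than '!='


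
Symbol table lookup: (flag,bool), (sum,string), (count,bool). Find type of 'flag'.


Lookup 'flag' → type bool


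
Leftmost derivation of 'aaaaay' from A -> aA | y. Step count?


Derivation: A => aA => aaA => aaaA => aaaaA => aaaaaA => aaaaay
Steps: 6


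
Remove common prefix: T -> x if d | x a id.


Common prefix: 'x'
Factored: T -> x T', T' -> if d | a id


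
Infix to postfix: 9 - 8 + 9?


Left to right (same or higher precedence on left)
Postfix: 9 8 - 9 +


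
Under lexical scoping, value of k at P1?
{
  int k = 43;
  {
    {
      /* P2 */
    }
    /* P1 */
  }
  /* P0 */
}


P1's block does not declare k; resolves to the enclosing declaration at depth 0
k = 43


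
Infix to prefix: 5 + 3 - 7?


left-to-right (same/higher precedence on left): tree is (- (+ 5 3) 7)
Prefix: - + 5 3 7


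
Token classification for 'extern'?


Pattern: reserved word
Type: KEYWORD


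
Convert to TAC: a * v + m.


Break into single-operator statements:
t1 = a * v
t2 = t1 + m


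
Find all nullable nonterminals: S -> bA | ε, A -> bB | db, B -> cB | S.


A nonterminal is nullable iff some alternative derives ε (directly, or every symbol in it is nullable)
Nullable: {B, S}


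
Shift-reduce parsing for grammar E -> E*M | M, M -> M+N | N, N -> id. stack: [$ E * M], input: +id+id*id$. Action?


'+' can extend M; shift to build M -> M+N
Action: shift


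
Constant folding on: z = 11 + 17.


11 + 17 = 28 at compile time
Optimized: z = 28


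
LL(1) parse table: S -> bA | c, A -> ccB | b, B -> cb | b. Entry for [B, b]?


For [B, b]: 'b' ∈ FIRST(b)
Entry: B -> b


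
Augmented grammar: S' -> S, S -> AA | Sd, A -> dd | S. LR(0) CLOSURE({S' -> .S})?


Start: S' -> .S
For each item with dot before a nonterminal B, add B -> .γ for every B-production
Closure: [S' -> .S, S -> .AA, S -> .Sd, A -> .dd, A -> .S]


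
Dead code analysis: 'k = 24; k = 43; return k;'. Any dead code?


first assignment to k is overwritten before any read
Dead: 'k = 24'


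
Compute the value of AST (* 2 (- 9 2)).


Evaluate inner: (- 9 2) = 7
Evaluate root: (* 2 7) = 14
Result: 14


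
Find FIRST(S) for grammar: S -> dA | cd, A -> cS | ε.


Per alternative of S: FIRST(dA) = {d}; FIRST(cd) = {c}
FIRST(S) = {c, d}


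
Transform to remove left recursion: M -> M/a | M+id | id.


Left-recursive alternatives: M/a, M+id; non-recursive: id
Introduce M': M -> idM', M' -> /aM' | +idM' | ε


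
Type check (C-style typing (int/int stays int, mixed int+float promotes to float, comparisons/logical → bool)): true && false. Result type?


Operand types: bool && bool
Rule: logical operators take bool operands and yield bool
Result type: bool


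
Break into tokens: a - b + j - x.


Scan left to right, longest-match per lexeme
Tokens: ID(a), OP(-), ID(b), OP(+), ID(j), OP(-), ID(x)


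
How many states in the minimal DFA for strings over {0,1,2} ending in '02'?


Track the longest suffix of input matching a prefix of '02': 3 classes (prefixes of length 0..2)
Minimal DFA: 3 states
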